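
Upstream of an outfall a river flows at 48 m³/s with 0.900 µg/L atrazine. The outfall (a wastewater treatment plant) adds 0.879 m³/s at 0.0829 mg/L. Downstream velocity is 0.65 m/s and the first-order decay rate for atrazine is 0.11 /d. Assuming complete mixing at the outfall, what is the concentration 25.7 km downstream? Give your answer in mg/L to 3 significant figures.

0.00226 mg/L

0.900 µg/L = 0.0009 mg/L.
After complete mixing, C₀ = (0.879·0.0829 + 48·0.0009) / 48.88 = 0.002375 mg/L.
Travel time t = 2.57e+04 m / 0.65 m/s = 3.954e+04 s = 0.4576 d.
C = 0.002375·exp(−0.11·0.4576) = 0.002375·0.9509 = 0.002258 mg/L.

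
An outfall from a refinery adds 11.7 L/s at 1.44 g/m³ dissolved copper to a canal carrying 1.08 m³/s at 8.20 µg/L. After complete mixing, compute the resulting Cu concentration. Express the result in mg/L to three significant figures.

0.0235 mg/L

11.7 L/s = 0.0117 m³/s.
8.20 µg/L = 0.0082 mg/L.
By mass balance at complete mixing, C = (0.0117·1.44 + 1.08·0.0082) / (0.0117 + 1.08) = 0.0257/1.092 = 0.02354 mg/L.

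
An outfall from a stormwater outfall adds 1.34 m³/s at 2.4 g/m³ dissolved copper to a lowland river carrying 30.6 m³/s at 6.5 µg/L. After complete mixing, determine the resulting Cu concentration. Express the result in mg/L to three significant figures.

0.107 mg/L

6.5 µg/L = 0.0065 mg/L.
Conservation of mass across the mixing zone: C = (1.34·2.4 + 30.6·0.0065) / (1.34 + 30.6) = 3.415/31.94 = 0.1069 mg/L.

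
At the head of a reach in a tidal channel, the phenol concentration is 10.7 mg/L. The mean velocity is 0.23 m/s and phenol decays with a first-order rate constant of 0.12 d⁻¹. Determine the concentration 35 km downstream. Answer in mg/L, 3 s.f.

Travel time t = 35 km / 0.23 m/s = 3.5e+04/0.23 = 1.522e+05 s = 1.761 d.
First-order decay: C = 10.7·exp(−0.12·1.761) = 10.7·0.8095 = 8.662 mg/L.

8.66 mg/L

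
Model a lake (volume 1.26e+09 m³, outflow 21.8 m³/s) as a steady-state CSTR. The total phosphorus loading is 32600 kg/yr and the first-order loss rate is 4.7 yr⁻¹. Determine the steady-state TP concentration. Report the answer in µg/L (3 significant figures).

Outflow Q = 21.8 m³/s × 3.156e+07 s/yr = 6.88e+08 m³/yr.
Steady-state CSTR mass balance: W = Q·C + k·V·C, so C = W/(Q + kV).
Q + kV = 6.88e+08 + 4.7·1.26e+09 = 6.61e+09 m³/yr.
C = 32600/6.61e+09 = 4.932e-06 kg/m³ = 0.004932 mg/L = 4.932 µg/L.

4.93 µg/L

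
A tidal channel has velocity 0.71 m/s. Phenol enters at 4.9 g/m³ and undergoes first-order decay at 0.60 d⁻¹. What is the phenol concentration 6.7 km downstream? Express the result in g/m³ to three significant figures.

Travel time t = 6.7 km / 0.71 m/s = 6700/0.71 = 9437 s = 0.1092 d.
First-order decay: C = 4.9·exp(−0.60·0.1092) = 4.9·0.9366 = 4.589 g/m³.

4.59 g/m³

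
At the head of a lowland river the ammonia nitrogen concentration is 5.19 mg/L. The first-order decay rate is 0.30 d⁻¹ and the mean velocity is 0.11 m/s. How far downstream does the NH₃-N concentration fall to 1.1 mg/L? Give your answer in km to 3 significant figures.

From C = C₀·e^(−kt), t = ln(C₀/C)/k = ln(5.19/1.1)/0.30 = 1.551/0.30 = 5.171 d.
Distance = v·t = 0.11 m/s × 4.468e+05 s = 4.915e+04 m = 49.15 km.

49.1 km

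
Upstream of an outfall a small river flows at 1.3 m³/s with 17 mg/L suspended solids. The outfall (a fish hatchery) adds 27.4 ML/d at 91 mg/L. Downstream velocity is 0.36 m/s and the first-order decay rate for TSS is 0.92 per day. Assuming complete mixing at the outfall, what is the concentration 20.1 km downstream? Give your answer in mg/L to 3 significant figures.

27.4 ML/d = 0.3171 m³/s.
After complete mixing, C₀ = (0.3171·91 + 1.3·17) / 1.617 = 31.51 mg/L.
Travel time t = 2.01e+04 m / 0.36 m/s = 5.583e+04 s = 0.6462 d.
C = 31.51·exp(−0.92·0.6462) = 31.51·0.5518 = 17.39 mg/L.

17.4 mg/L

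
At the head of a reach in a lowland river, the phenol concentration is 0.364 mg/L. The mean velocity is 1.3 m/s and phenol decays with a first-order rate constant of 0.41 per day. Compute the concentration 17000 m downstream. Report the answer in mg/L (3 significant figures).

Travel time t = 17000 m / 1.3 m/s = 1.7e+04/1.3 = 1.308e+04 s = 0.1514 d.
First-order decay: C = 0.364·exp(−0.41·0.1514) = 0.364·0.9398 = 0.3421 mg/L.

0.342 mg/L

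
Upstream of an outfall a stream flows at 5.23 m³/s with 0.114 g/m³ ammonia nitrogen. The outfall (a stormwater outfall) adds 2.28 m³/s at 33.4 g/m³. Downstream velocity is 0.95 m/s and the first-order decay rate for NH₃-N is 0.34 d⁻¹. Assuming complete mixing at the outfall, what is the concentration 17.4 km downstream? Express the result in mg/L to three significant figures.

After complete mixing, C₀ = (2.28·33.4 + 5.23·0.114) / 7.51 = 10.22 mg/L.
Travel time t = 1.74e+04 m / 0.95 m/s = 1.832e+04 s = 0.212 d.
C = 10.22·exp(−0.34·0.212) = 10.22·0.9305 = 9.509 mg/L.

9.51 mg/L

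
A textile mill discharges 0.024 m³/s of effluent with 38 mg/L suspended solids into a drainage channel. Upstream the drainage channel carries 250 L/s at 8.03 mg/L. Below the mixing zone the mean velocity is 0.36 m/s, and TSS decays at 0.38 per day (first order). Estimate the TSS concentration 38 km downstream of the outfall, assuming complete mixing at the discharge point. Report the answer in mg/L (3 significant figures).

250 L/s = 0.25 m³/s.
After complete mixing, C₀ = (0.024·38 + 0.25·8.03) / 0.274 = 10.66 mg/L.
Travel time t = 3.8e+04 m / 0.36 m/s = 1.056e+05 s = 1.222 d.
C = 10.66·exp(−0.38·1.222) = 10.66·0.6286 = 6.698 mg/L.

6.70 mg/L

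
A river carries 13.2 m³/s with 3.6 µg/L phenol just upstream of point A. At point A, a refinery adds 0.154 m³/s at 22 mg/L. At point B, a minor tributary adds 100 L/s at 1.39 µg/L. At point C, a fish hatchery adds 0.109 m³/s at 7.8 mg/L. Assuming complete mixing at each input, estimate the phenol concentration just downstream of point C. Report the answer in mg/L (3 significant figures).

0.316 mg/L

3.6 µg/L = 0.0036 mg/L.
After input A: C = (13.2·0.0036 + 0.154·22) / 13.35 = 0.2573 mg/L.
100 L/s = 0.1 m³/s.
1.39 µg/L = 0.00139 mg/L.
After input B: C = (13.35·0.2573 + 0.1·0.00139) / 13.45 = 0.2554 mg/L.
After input C: C = (13.45·0.2554 + 0.109·7.8) / 13.56 = 0.316 mg/L.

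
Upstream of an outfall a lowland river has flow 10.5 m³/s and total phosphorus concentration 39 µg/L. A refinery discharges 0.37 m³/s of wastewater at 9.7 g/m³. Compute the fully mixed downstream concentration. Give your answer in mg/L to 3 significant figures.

39 µg/L = 0.039 mg/L.
Conservation of mass across the mixing zone: C = (0.37·9.7 + 10.5·0.039) / (0.37 + 10.5) = 3.998/10.87 = 0.3678 mg/L.

0.368 mg/L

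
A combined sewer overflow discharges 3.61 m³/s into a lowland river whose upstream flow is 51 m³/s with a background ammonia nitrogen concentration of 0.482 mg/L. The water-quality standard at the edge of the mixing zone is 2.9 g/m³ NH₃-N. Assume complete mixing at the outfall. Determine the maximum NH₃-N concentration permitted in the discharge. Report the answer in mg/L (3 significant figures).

37.1 mg/L

Mass balance: 2.9·54.61 = 3.61·Cₑ + 51·0.482.
Cₑ = (158.4 − 24.58) / 3.61 = 37.06 mg/L.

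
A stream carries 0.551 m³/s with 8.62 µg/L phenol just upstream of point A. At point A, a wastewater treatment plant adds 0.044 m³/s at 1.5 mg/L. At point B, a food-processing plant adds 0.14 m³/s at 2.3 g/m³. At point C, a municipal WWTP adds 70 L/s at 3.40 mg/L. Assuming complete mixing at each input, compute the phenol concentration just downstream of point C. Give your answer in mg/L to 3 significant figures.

8.62 µg/L = 0.00862 mg/L.
After input A: C = (0.551·0.00862 + 0.044·1.5) / 0.595 = 0.1189 mg/L.
After input B: C = (0.595·0.1189 + 0.14·2.3) / 0.735 = 0.5344 mg/L.
70 L/s = 0.07 m³/s.
After input C: C = (0.735·0.5344 + 0.07·3.4) / 0.805 = 0.7835 mg/L.

0.784 mg/L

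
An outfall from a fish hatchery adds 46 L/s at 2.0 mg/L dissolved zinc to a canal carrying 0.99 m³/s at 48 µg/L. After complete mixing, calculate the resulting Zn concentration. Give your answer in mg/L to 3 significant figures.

46 L/s = 0.046 m³/s.
48 µg/L = 0.048 mg/L.
Flow-weighted mixing gives C = (0.046·2 + 0.99·0.048) / (0.046 + 0.99) = 0.1395/1.036 = 0.1347 mg/L.

0.135 mg/L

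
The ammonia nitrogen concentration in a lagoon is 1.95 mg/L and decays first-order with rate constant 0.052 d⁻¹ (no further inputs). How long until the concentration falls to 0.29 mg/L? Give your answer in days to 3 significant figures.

t = ln(C₀/C)/k = ln(1.95/0.29)/0.052 = 1.906/0.052 = 36.65 d.

36.6 d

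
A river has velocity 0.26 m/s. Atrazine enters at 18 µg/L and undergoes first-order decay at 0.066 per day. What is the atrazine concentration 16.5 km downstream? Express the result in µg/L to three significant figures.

17.1 µg/L

Travel time t = 16.5 km / 0.26 m/s = 1.65e+04/0.26 = 6.346e+04 s = 0.7345 d.
First-order decay: C = 18·exp(−0.066·0.7345) = 18·0.9527 = 17.15 µg/L.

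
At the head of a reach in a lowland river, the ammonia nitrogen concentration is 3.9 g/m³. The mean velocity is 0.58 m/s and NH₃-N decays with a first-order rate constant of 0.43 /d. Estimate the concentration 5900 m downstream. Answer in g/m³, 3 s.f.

Travel time t = 5900 m / 0.58 m/s = 5900/0.58 = 1.017e+04 s = 0.1177 d.
First-order decay: C = 3.9·exp(−0.43·0.1177) = 3.9·0.9506 = 3.707 g/m³.

3.71 g/m³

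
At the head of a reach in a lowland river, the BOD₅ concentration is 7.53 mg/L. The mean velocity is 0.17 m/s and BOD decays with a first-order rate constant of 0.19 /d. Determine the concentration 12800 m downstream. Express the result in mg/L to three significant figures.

6.38 mg/L

Travel time t = 12800 m / 0.17 m/s = 1.28e+04/0.17 = 7.529e+04 s = 0.8715 d.
First-order decay: C = 7.53·exp(−0.19·0.8715) = 7.53·0.8474 = 6.381 mg/L.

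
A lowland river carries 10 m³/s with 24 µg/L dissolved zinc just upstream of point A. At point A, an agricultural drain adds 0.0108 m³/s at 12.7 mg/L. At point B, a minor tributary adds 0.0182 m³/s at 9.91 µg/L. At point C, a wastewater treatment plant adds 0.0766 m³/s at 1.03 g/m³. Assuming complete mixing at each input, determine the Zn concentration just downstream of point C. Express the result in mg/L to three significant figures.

0.0451 mg/L

24 µg/L = 0.024 mg/L.
After input A: C = (10·0.024 + 0.0108·12.7) / 10.01 = 0.03768 mg/L.
9.91 µg/L = 0.00991 mg/L.
After input B: C = (10.01·0.03768 + 0.0182·0.00991) / 10.03 = 0.03762 mg/L.
After input C: C = (10.03·0.03762 + 0.0766·1.03) / 10.11 = 0.04515 mg/L.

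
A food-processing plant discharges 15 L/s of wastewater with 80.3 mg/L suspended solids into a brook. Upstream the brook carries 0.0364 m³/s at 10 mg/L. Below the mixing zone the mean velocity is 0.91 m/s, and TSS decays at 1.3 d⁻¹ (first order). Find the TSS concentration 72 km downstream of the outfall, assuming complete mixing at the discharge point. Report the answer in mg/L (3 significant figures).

15 L/s = 0.015 m³/s.
After complete mixing, C₀ = (0.015·80.3 + 0.0364·10) / 0.0514 = 30.52 mg/L.
Travel time t = 7.2e+04 m / 0.91 m/s = 7.912e+04 s = 0.9158 d.
C = 30.52·exp(−1.3·0.9158) = 30.52·0.3041 = 9.279 mg/L.

9.28 mg/L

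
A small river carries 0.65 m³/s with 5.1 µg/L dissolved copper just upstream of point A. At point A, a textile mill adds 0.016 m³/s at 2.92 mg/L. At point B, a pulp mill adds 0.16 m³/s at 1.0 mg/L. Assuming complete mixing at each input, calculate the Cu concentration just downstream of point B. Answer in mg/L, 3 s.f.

5.1 µg/L = 0.0051 mg/L.
After input A: C = (0.65·0.0051 + 0.016·2.92) / 0.666 = 0.07513 mg/L.
After input B: C = (0.666·0.07513 + 0.16·1) / 0.826 = 0.2543 mg/L.

0.254 mg/L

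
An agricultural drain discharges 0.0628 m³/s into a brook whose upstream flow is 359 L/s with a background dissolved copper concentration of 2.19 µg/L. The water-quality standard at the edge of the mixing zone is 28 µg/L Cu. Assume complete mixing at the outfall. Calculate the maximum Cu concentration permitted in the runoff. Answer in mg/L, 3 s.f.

0.176 mg/L

359 L/s = 0.359 m³/s.
2.19 µg/L = 0.00219 mg/L.
28 µg/L = 0.028 mg/L.
Mass balance: 0.028·0.4218 = 0.0628·Cₑ + 0.359·0.00219.
Cₑ = (0.01181 − 0.0007862) / 0.0628 = 0.1755 mg/L.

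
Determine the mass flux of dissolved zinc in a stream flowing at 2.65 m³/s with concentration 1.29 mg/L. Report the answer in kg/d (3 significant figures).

295 kg/d

Mass flux = Q·C = 2.65 m³/s × 1.29 g/m³ = 3.418 g/s.
= 3.418 g/s × 86.4 = 295.4 kg/d.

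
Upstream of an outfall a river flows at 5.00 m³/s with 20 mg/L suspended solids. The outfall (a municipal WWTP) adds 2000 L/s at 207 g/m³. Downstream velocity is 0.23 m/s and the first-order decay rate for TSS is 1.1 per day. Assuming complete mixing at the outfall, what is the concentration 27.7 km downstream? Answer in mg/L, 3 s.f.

15.8 mg/L

2000 L/s = 2 m³/s.
After complete mixing, C₀ = (2·207 + 5·20) / 7 = 73.43 mg/L.
Travel time t = 2.77e+04 m / 0.23 m/s = 1.204e+05 s = 1.394 d.
C = 73.43·exp(−1.1·1.394) = 73.43·0.2158 = 15.85 mg/L.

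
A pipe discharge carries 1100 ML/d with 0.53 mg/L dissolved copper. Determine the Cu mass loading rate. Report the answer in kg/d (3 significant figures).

1100 ML/d = 12.73 m³/s.
Mass flux = Q·C = 12.73 m³/s × 0.53 g/m³ = 6.748 g/s.
= 6.748 g/s × 86.4 = 583 kg/d.

583 kg/d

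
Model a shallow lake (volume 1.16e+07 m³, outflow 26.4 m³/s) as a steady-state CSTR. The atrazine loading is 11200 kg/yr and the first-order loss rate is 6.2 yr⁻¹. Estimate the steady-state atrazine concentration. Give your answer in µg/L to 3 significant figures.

12.4 µg/L

Outflow Q = 26.4 m³/s × 3.156e+07 s/yr = 8.331e+08 m³/yr.
Steady-state CSTR mass balance: W = Q·C + k·V·C, so C = W/(Q + kV).
Q + kV = 8.331e+08 + 6.2·1.16e+07 = 9.05e+08 m³/yr.
C = 11200/9.05e+08 = 1.238e-05 kg/m³ = 0.01238 mg/L = 12.38 µg/L.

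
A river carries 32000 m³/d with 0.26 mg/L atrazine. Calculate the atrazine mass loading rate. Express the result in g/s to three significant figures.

32000 m³/d = 0.3704 m³/s.
Mass flux = Q·C = 0.3704 m³/s × 0.26 g/m³ = 0.0963 g/s.

0.0963 g/s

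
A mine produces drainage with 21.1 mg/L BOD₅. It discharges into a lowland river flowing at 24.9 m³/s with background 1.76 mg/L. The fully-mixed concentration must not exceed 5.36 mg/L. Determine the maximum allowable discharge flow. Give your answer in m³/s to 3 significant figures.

5.70 m³/s

Mass balance at complete mixing: C_std·(Q_w + Q_r) = Q_w·C_e + Q_r·C_b.
Rearranging, Q_w = Q_r·(C_std − C_b)/(C_e − C_std) = 24.9·(5.36 − 1.76) / (21.1 − 5.36) = 5.695 m³/s.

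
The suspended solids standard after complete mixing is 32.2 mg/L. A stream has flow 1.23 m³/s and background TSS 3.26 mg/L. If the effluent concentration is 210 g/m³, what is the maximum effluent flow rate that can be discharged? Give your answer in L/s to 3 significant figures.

Mass balance at complete mixing: C_std·(Q_w + Q_r) = Q_w·C_e + Q_r·C_b.
Rearranging, Q_w = Q_r·(C_std − C_b)/(C_e − C_std) = 1.23·(32.2 − 3.26) / (210 − 32.2) = 0.2002 m³/s.
= 200.2 L/s.

200 L/s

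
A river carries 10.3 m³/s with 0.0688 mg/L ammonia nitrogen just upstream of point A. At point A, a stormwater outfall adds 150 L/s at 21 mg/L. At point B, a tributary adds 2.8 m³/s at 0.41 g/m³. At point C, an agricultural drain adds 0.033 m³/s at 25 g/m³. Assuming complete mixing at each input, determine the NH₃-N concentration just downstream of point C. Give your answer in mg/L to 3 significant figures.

150 L/s = 0.15 m³/s.
After input A: C = (10.3·0.0688 + 0.15·21) / 10.45 = 0.3692 mg/L.
After input B: C = (10.45·0.3692 + 2.8·0.41) / 13.25 = 0.3779 mg/L.
After input C: C = (13.25·0.3779 + 0.033·25) / 13.28 = 0.439 mg/L.

0.439 mg/L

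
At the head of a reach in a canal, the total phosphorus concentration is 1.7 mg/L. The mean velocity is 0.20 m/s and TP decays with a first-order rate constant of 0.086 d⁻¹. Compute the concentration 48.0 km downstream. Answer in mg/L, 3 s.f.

1.34 mg/L

Travel time t = 48.0 km / 0.20 m/s = 4.8e+04/0.20 = 2.4e+05 s = 2.778 d.
First-order decay: C = 1.7·exp(−0.086·2.778) = 1.7·0.7875 = 1.339 mg/L.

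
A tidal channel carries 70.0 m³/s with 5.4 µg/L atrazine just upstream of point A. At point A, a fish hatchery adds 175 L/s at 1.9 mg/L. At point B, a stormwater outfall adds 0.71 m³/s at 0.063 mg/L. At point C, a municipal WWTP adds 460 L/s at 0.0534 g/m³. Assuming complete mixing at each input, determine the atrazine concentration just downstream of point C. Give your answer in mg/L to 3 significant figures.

5.4 µg/L = 0.0054 mg/L.
175 L/s = 0.175 m³/s.
After input A: C = (70·0.0054 + 0.175·1.9) / 70.17 = 0.01012 mg/L.
After input B: C = (70.17·0.01012 + 0.71·0.063) / 70.88 = 0.01065 mg/L.
460 L/s = 0.46 m³/s.
After input C: C = (70.88·0.01065 + 0.46·0.0534) / 71.34 = 0.01093 mg/L.

0.0109 mg/L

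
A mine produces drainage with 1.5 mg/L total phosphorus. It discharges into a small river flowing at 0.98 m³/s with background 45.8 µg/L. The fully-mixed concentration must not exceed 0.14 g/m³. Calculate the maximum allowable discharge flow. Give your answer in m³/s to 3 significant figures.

0.0679 m³/s

45.8 µg/L = 0.0458 mg/L.
Mass balance at complete mixing: C_std·(Q_w + Q_r) = Q_w·C_e + Q_r·C_b.
Rearranging, Q_w = Q_r·(C_std − C_b)/(C_e − C_std) = 0.98·(0.14 − 0.0458) / (1.5 − 0.14) = 0.06788 m³/s.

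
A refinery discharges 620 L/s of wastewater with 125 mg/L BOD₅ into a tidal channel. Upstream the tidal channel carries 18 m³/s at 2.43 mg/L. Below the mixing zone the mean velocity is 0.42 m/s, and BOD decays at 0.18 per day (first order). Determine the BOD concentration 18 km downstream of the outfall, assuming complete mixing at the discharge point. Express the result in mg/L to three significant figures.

620 L/s = 0.62 m³/s.
After complete mixing, C₀ = (0.62·125 + 18·2.43) / 18.62 = 6.511 mg/L.
Travel time t = 1.8e+04 m / 0.42 m/s = 4.286e+04 s = 0.496 d.
C = 6.511·exp(−0.18·0.496) = 6.511·0.9146 = 5.955 mg/L.

5.96 mg/L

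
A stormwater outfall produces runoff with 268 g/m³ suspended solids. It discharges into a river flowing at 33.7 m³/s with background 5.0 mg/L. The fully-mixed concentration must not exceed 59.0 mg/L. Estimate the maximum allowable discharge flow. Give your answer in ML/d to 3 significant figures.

Mass balance at complete mixing: C_std·(Q_w + Q_r) = Q_w·C_e + Q_r·C_b.
Rearranging, Q_w = Q_r·(C_std − C_b)/(C_e − C_std) = 33.7·(59 − 5) / (268 − 59) = 8.707 m³/s.
= 752.3 ML/d.

752 ML/d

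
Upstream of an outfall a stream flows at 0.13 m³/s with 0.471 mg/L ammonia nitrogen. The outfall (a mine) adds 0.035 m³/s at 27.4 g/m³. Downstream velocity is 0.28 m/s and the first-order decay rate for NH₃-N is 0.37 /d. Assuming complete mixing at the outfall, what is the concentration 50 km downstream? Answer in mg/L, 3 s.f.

2.88 mg/L

After complete mixing, C₀ = (0.035·27.4 + 0.13·0.471) / 0.165 = 6.183 mg/L.
Travel time t = 5e+04 m / 0.28 m/s = 1.786e+05 s = 2.067 d.
C = 6.183·exp(−0.37·2.067) = 6.183·0.4655 = 2.878 mg/L.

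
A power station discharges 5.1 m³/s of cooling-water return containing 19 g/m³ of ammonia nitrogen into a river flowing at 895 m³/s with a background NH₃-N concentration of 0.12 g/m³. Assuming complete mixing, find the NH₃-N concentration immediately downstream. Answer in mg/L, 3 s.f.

0.227 mg/L

Conservation of mass across the mixing zone: C = (5.1·19 + 895·0.12) / (5.1 + 895) = 204.3/900.1 = 0.227 mg/L.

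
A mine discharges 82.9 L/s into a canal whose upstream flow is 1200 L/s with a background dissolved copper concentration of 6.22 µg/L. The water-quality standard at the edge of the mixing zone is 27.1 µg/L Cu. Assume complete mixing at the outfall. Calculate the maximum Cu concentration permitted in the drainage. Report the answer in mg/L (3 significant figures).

0.329 mg/L

82.9 L/s = 0.0829 m³/s.
1200 L/s = 1.2 m³/s.
6.22 µg/L = 0.00622 mg/L.
27.1 µg/L = 0.0271 mg/L.
Mass balance: 0.0271·1.283 = 0.0829·Cₑ + 1.2·0.00622.
Cₑ = (0.03477 − 0.007464) / 0.0829 = 0.3293 mg/L.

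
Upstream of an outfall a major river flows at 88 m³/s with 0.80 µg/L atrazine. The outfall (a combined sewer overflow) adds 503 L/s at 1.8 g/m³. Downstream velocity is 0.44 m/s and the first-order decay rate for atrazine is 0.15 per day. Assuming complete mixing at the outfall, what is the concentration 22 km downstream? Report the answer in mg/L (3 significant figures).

0.0101 mg/L

503 L/s = 0.503 m³/s.
0.80 µg/L = 0.0008 mg/L.
After complete mixing, C₀ = (0.503·1.8 + 88·0.0008) / 88.5 = 0.01103 mg/L.
Travel time t = 2.2e+04 m / 0.44 m/s = 5e+04 s = 0.5787 d.
C = 0.01103·exp(−0.15·0.5787) = 0.01103·0.9169 = 0.01011 mg/L.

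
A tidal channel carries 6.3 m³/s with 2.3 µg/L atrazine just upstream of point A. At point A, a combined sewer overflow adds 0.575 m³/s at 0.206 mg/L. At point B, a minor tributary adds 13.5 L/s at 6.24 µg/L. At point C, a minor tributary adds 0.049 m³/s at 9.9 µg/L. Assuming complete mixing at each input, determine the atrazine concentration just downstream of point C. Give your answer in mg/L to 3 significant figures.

2.3 µg/L = 0.0023 mg/L.
After input A: C = (6.3·0.0023 + 0.575·0.206) / 6.875 = 0.01934 mg/L.
13.5 L/s = 0.0135 m³/s.
6.24 µg/L = 0.00624 mg/L.
After input B: C = (6.875·0.01934 + 0.0135·0.00624) / 6.888 = 0.01931 mg/L.
9.9 µg/L = 0.0099 mg/L.
After input C: C = (6.888·0.01931 + 0.049·0.0099) / 6.938 = 0.01924 mg/L.

0.0192 mg/L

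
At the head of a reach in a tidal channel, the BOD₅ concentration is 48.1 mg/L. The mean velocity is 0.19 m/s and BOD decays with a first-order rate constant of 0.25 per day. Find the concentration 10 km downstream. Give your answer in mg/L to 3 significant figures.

Travel time t = 10 km / 0.19 m/s = 1e+04/0.19 = 5.263e+04 s = 0.6092 d.
First-order decay: C = 48.1·exp(−0.25·0.6092) = 48.1·0.8587 = 41.31 mg/L.

41.3 mg/L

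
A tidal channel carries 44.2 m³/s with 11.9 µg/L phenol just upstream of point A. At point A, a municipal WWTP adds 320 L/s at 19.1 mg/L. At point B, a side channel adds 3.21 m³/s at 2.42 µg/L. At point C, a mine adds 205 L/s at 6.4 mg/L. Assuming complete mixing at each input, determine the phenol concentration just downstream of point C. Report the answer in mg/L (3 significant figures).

0.166 mg/L

11.9 µg/L = 0.0119 mg/L.
320 L/s = 0.32 m³/s.
After input A: C = (44.2·0.0119 + 0.32·19.1) / 44.52 = 0.1491 mg/L.
2.42 µg/L = 0.00242 mg/L.
After input B: C = (44.52·0.1491 + 3.21·0.00242) / 47.73 = 0.1392 mg/L.
205 L/s = 0.205 m³/s.
After input C: C = (47.73·0.1392 + 0.205·6.4) / 47.94 = 0.166 mg/L.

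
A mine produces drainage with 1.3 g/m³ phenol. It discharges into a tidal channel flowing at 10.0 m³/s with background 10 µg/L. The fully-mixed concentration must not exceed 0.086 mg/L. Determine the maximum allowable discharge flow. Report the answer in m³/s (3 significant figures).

0.626 m³/s

10 µg/L = 0.01 mg/L.
Mass balance at complete mixing: C_std·(Q_w + Q_r) = Q_w·C_e + Q_r·C_b.
Rearranging, Q_w = Q_r·(C_std − C_b)/(C_e − C_std) = 10.0·(0.086 − 0.01) / (1.3 − 0.086) = 0.626 m³/s.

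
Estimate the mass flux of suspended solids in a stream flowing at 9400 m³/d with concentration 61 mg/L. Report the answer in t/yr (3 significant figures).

209 t/yr

9400 m³/d = 0.1088 m³/s.
Mass flux = Q·C = 0.1088 m³/s × 61 g/m³ = 6.637 g/s.
= 6.637 g/s × 31.56 = 209.4 t/yr.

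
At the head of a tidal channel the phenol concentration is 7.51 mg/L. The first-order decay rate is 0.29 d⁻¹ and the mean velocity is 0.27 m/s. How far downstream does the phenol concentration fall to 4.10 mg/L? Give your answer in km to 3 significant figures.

48.7 km

From C = C₀·e^(−kt), t = ln(C₀/C)/k = ln(7.51/4.10)/0.29 = 0.6052/0.29 = 2.087 d.
Distance = v·t = 0.27 m/s × 1.803e+05 s = 4.869e+04 m = 48.69 km.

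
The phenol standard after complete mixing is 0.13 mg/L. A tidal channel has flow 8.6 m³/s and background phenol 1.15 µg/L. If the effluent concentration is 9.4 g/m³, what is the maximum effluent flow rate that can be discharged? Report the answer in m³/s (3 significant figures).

0.120 m³/s

1.15 µg/L = 0.00115 mg/L.
Mass balance at complete mixing: C_std·(Q_w + Q_r) = Q_w·C_e + Q_r·C_b.
Rearranging, Q_w = Q_r·(C_std − C_b)/(C_e − C_std) = 8.6·(0.13 − 0.00115) / (9.4 − 0.13) = 0.1195 m³/s.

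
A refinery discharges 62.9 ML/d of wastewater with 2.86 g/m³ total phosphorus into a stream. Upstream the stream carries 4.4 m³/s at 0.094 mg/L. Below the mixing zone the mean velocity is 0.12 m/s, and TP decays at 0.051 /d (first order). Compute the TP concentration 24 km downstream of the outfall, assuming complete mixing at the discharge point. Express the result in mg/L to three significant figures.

62.9 ML/d = 0.728 m³/s.
After complete mixing, C₀ = (0.728·2.86 + 4.4·0.094) / 5.128 = 0.4867 mg/L.
Travel time t = 2.4e+04 m / 0.12 m/s = 2e+05 s = 2.315 d.
C = 0.4867·exp(−0.051·2.315) = 0.4867·0.8886 = 0.4325 mg/L.

0.432 mg/L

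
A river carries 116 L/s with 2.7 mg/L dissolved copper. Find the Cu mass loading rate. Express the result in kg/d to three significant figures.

27.1 kg/d

116 L/s = 0.116 m³/s.
Mass flux = Q·C = 0.116 m³/s × 2.7 g/m³ = 0.3132 g/s.
= 0.3132 g/s × 86.4 = 27.06 kg/d.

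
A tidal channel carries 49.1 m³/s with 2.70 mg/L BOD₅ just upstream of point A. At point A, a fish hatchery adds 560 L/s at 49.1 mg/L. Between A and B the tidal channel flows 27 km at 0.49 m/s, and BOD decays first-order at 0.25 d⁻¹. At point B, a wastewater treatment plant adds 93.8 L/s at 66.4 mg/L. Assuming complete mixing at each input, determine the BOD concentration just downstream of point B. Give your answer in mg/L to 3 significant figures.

2.87 mg/L

560 L/s = 0.56 m³/s.
After input A: C = (49.1·2.7 + 0.56·49.1) / 49.66 = 3.223 mg/L.
Over the 27 km reach to input B (t = 5.51e+04 s = 0.6378 d), decay gives C = 3.223·exp(−0.25·0.6378) = 2.748 mg/L.
93.8 L/s = 0.0938 m³/s.
After input B: C = (49.66·2.748 + 0.0938·66.4) / 49.75 = 2.868 mg/L.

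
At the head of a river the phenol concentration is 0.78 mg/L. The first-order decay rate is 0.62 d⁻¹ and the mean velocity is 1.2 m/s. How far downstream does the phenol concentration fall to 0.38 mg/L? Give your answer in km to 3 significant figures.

From C = C₀·e^(−kt), t = ln(C₀/C)/k = ln(0.78/0.38)/0.62 = 0.7191/0.62 = 1.16 d.
Distance = v·t = 1.2 m/s × 1.002e+05 s = 1.203e+05 m = 120.3 km.

120 km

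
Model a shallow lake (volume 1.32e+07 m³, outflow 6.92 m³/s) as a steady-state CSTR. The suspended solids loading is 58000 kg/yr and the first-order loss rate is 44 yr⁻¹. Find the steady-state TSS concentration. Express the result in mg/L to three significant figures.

0.0726 mg/L

Outflow Q = 6.92 m³/s × 3.156e+07 s/yr = 2.184e+08 m³/yr.
Steady-state CSTR mass balance: W = Q·C + k·V·C, so C = W/(Q + kV).
Q + kV = 2.184e+08 + 44·1.32e+07 = 7.992e+08 m³/yr.
C = 58000/7.992e+08 = 7.257e-05 kg/m³ = 0.07257 mg/L.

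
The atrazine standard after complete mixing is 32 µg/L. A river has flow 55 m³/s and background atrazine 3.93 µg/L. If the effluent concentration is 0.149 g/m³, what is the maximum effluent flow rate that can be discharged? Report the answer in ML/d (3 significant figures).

3.93 µg/L = 0.00393 mg/L.
32 µg/L = 0.032 mg/L.
Mass balance at complete mixing: C_std·(Q_w + Q_r) = Q_w·C_e + Q_r·C_b.
Rearranging, Q_w = Q_r·(C_std − C_b)/(C_e − C_std) = 55·(0.032 − 0.00393) / (0.149 − 0.032) = 13.2 m³/s.
= 1140 ML/d.

1140 ML/d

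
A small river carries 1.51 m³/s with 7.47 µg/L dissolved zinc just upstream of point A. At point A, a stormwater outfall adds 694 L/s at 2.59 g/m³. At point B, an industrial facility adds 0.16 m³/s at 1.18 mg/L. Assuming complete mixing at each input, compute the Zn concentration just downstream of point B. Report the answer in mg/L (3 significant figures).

0.845 mg/L

7.47 µg/L = 0.00747 mg/L.
694 L/s = 0.694 m³/s.
After input A: C = (1.51·0.00747 + 0.694·2.59) / 2.204 = 0.8207 mg/L.
After input B: C = (2.204·0.8207 + 0.16·1.18) / 2.364 = 0.845 mg/L.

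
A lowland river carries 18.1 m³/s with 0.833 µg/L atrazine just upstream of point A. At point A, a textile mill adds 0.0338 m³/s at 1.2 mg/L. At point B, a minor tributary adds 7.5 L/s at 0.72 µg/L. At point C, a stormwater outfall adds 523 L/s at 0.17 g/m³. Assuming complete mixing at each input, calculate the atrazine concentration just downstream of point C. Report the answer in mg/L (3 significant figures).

0.00774 mg/L

0.833 µg/L = 0.000833 mg/L.
After input A: C = (18.1·0.000833 + 0.0338·1.2) / 18.13 = 0.003068 mg/L.
7.5 L/s = 0.0075 m³/s.
0.72 µg/L = 0.00072 mg/L.
After input B: C = (18.13·0.003068 + 0.0075·0.00072) / 18.14 = 0.003067 mg/L.
523 L/s = 0.523 m³/s.
After input C: C = (18.14·0.003067 + 0.523·0.17) / 18.66 = 0.007745 mg/L.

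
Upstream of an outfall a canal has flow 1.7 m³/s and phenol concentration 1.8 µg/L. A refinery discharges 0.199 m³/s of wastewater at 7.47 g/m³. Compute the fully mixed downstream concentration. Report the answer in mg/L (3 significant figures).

1.8 µg/L = 0.0018 mg/L.
By mass balance at complete mixing, C = (0.199·7.47 + 1.7·0.0018) / (0.199 + 1.7) = 1.49/1.899 = 0.7844 mg/L.

0.784 mg/L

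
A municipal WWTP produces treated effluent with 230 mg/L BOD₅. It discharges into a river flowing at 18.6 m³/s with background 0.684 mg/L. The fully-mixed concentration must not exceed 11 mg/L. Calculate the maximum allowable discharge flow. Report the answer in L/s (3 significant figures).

Mass balance at complete mixing: C_std·(Q_w + Q_r) = Q_w·C_e + Q_r·C_b.
Rearranging, Q_w = Q_r·(C_std − C_b)/(C_e − C_std) = 18.6·(11 − 0.684) / (230 − 11) = 0.8762 m³/s.
= 876.2 L/s.

876 L/s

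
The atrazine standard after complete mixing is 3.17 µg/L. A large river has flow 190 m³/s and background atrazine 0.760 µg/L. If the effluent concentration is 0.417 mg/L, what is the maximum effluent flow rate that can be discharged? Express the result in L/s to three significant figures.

1110 L/s

0.760 µg/L = 0.00076 mg/L.
3.17 µg/L = 0.00317 mg/L.
Mass balance at complete mixing: C_std·(Q_w + Q_r) = Q_w·C_e + Q_r·C_b.
Rearranging, Q_w = Q_r·(C_std − C_b)/(C_e − C_std) = 190·(0.00317 − 0.00076) / (0.417 − 0.00317) = 1.106 m³/s.
= 1106 L/s.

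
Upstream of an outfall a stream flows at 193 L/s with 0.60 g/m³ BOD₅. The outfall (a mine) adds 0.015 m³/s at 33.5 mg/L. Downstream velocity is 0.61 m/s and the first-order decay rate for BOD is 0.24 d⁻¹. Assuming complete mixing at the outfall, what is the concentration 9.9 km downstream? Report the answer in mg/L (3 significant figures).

2.84 mg/L

193 L/s = 0.193 m³/s.
After complete mixing, C₀ = (0.015·33.5 + 0.193·0.6) / 0.208 = 2.973 mg/L.
Travel time t = 9900 m / 0.61 m/s = 1.623e+04 s = 0.1878 d.
C = 2.973·exp(−0.24·0.1878) = 2.973·0.9559 = 2.842 mg/L.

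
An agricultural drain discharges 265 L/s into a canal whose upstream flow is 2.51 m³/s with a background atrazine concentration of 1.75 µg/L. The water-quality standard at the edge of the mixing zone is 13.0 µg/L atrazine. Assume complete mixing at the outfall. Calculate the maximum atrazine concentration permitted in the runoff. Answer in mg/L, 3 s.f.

265 L/s = 0.265 m³/s.
1.75 µg/L = 0.00175 mg/L.
13.0 µg/L = 0.013 mg/L.
Mass balance: 0.013·2.775 = 0.265·Cₑ + 2.51·0.00175.
Cₑ = (0.03608 − 0.004392) / 0.265 = 0.1196 mg/L.

0.120 mg/L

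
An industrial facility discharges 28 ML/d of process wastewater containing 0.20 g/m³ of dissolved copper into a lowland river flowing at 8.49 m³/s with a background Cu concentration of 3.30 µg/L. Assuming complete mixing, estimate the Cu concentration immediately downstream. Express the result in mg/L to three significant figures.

28 ML/d = 0.3241 m³/s.
3.30 µg/L = 0.0033 mg/L.
By mass balance at complete mixing, C = (0.3241·0.2 + 8.49·0.0033) / (0.3241 + 8.49) = 0.09283/8.814 = 0.01053 mg/L.

0.0105 mg/L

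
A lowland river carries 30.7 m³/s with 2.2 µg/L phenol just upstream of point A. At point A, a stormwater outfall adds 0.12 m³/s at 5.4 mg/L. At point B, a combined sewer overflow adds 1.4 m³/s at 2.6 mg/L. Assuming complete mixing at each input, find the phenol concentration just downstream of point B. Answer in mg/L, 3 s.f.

0.135 mg/L

2.2 µg/L = 0.0022 mg/L.
After input A: C = (30.7·0.0022 + 0.12·5.4) / 30.82 = 0.02322 mg/L.
After input B: C = (30.82·0.02322 + 1.4·2.6) / 32.22 = 0.1352 mg/L.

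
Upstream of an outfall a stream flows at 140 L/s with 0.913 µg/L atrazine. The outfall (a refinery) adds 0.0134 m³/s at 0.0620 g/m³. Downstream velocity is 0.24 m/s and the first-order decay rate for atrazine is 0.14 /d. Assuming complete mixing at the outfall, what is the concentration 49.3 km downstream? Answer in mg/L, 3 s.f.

0.00448 mg/L

140 L/s = 0.14 m³/s.
0.913 µg/L = 0.000913 mg/L.
After complete mixing, C₀ = (0.0134·0.062 + 0.14·0.000913) / 0.1534 = 0.006249 mg/L.
Travel time t = 4.93e+04 m / 0.24 m/s = 2.054e+05 s = 2.378 d.
C = 0.006249·exp(−0.14·2.378) = 0.006249·0.7169 = 0.00448 mg/L.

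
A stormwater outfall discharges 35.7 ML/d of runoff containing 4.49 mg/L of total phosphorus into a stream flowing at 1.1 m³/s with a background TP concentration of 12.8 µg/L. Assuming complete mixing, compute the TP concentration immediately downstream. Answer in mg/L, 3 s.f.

1.24 mg/L

35.7 ML/d = 0.4132 m³/s.
12.8 µg/L = 0.0128 mg/L.
Flow-weighted mixing gives C = (0.4132·4.49 + 1.1·0.0128) / (0.4132 + 1.1) = 1.869/1.513 = 1.235 mg/L.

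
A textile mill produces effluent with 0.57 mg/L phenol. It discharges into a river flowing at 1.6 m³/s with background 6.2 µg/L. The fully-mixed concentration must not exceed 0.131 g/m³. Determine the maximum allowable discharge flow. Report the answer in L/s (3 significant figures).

455 L/s

6.2 µg/L = 0.0062 mg/L.
Mass balance at complete mixing: C_std·(Q_w + Q_r) = Q_w·C_e + Q_r·C_b.
Rearranging, Q_w = Q_r·(C_std − C_b)/(C_e − C_std) = 1.6·(0.131 − 0.0062) / (0.57 − 0.131) = 0.4549 m³/s.
= 454.9 L/s.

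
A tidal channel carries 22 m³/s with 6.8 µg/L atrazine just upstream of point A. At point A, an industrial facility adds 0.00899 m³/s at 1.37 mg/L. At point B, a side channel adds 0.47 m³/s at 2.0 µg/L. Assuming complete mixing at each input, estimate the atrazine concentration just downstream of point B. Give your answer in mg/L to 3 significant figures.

6.8 µg/L = 0.0068 mg/L.
After input A: C = (22·0.0068 + 0.00899·1.37) / 22.01 = 0.007357 mg/L.
2.0 µg/L = 0.002 mg/L.
After input B: C = (22.01·0.007357 + 0.47·0.002) / 22.48 = 0.007245 mg/L.

0.00724 mg/L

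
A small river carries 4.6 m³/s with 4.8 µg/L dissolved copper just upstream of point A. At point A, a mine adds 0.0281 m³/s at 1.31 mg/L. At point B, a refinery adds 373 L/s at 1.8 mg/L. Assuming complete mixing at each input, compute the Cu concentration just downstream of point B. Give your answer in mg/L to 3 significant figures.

4.8 µg/L = 0.0048 mg/L.
After input A: C = (4.6·0.0048 + 0.0281·1.31) / 4.628 = 0.01272 mg/L.
373 L/s = 0.373 m³/s.
After input B: C = (4.628·0.01272 + 0.373·1.8) / 5.001 = 0.146 mg/L.

0.146 mg/L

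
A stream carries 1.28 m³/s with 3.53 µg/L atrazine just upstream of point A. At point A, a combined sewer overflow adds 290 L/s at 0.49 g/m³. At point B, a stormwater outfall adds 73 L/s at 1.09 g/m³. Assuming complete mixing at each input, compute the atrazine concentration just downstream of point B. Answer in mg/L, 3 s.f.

3.53 µg/L = 0.00353 mg/L.
290 L/s = 0.29 m³/s.
After input A: C = (1.28·0.00353 + 0.29·0.49) / 1.57 = 0.09339 mg/L.
73 L/s = 0.073 m³/s.
After input B: C = (1.57·0.09339 + 0.073·1.09) / 1.643 = 0.1377 mg/L.

0.138 mg/L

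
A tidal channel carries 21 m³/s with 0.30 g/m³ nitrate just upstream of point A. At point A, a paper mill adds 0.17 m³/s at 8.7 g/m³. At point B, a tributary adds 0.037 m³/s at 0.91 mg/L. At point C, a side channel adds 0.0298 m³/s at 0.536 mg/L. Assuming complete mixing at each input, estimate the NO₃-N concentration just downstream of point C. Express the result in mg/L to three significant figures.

After input A: C = (21·0.3 + 0.17·8.7) / 21.17 = 0.3675 mg/L.
After input B: C = (21.17·0.3675 + 0.037·0.91) / 21.21 = 0.3684 mg/L.
After input C: C = (21.21·0.3684 + 0.0298·0.536) / 21.24 = 0.3686 mg/L.

0.369 mg/L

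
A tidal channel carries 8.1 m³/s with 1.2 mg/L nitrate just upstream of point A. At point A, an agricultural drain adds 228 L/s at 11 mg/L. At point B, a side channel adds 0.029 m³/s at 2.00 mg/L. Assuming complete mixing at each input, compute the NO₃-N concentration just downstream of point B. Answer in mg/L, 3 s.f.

1.47 mg/L

228 L/s = 0.228 m³/s.
After input A: C = (8.1·1.2 + 0.228·11) / 8.328 = 1.468 mg/L.
After input B: C = (8.328·1.468 + 0.029·2) / 8.357 = 1.47 mg/L.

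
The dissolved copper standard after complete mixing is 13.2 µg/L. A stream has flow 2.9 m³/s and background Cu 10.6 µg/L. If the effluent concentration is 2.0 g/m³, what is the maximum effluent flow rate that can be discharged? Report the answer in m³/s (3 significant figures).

0.00380 m³/s

10.6 µg/L = 0.0106 mg/L.
13.2 µg/L = 0.0132 mg/L.
Mass balance at complete mixing: C_std·(Q_w + Q_r) = Q_w·C_e + Q_r·C_b.
Rearranging, Q_w = Q_r·(C_std − C_b)/(C_e − C_std) = 2.9·(0.0132 − 0.0106) / (2 − 0.0132) = 0.003795 m³/s.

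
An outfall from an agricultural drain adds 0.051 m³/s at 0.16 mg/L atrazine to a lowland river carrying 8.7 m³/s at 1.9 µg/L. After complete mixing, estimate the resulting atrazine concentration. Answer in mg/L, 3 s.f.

1.9 µg/L = 0.0019 mg/L.
Flow-weighted mixing gives C = (0.051·0.16 + 8.7·0.0019) / (0.051 + 8.7) = 0.02469/8.751 = 0.002821 mg/L.

0.00282 mg/L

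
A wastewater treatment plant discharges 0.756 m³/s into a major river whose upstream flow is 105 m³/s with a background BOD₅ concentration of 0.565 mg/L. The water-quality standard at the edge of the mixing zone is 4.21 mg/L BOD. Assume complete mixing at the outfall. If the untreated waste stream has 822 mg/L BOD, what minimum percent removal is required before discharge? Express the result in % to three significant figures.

Mass balance: 4.21·105.8 = 0.756·Cₑ + 105·0.565.
Cₑ = (445.2 − 59.32) / 0.756 = 510.5 mg/L.
Required removal = 1 − 510.5/822 = 37.9 %.

37.9 %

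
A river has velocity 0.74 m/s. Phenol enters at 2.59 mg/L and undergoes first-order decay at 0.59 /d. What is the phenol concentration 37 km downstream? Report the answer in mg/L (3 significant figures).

1.84 mg/L

Travel time t = 37 km / 0.74 m/s = 3.7e+04/0.74 = 5e+04 s = 0.5787 d.
First-order decay: C = 2.59·exp(−0.59·0.5787) = 2.59·0.7107 = 1.841 mg/L.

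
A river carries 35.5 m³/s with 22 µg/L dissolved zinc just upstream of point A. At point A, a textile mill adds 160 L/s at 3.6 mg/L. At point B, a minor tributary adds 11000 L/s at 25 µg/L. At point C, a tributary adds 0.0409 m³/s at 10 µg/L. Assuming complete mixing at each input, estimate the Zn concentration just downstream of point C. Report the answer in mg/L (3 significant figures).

22 µg/L = 0.022 mg/L.
160 L/s = 0.16 m³/s.
After input A: C = (35.5·0.022 + 0.16·3.6) / 35.66 = 0.03805 mg/L.
11000 L/s = 11 m³/s.
25 µg/L = 0.025 mg/L.
After input B: C = (35.66·0.03805 + 11·0.025) / 46.66 = 0.03498 mg/L.
10 µg/L = 0.01 mg/L.
After input C: C = (46.66·0.03498 + 0.0409·0.01) / 46.7 = 0.03495 mg/L.

0.0350 mg/L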